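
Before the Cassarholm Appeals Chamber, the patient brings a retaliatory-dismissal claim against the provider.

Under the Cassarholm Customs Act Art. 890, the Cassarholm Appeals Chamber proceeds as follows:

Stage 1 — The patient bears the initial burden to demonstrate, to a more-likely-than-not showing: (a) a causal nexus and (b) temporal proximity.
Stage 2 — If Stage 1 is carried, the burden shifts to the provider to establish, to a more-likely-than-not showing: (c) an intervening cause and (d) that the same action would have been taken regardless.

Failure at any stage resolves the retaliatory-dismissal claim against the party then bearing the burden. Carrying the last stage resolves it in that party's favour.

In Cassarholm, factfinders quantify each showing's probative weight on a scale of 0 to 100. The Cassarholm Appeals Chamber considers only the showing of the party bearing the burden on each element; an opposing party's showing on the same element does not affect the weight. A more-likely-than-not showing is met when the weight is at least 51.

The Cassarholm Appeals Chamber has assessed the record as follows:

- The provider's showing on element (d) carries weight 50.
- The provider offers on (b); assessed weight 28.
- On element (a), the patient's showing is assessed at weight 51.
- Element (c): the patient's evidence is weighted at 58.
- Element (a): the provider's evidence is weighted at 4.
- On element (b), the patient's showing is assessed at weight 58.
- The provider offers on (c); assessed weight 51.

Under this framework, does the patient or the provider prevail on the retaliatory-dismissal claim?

Stage 1 (patient, a more-likely-than-not showing, weight is at least 51): (a) 51 (provider's 4 disregarded) ≥ 51 — meets; (b) 58 (provider's 28 disregarded) ≥ 51 — meets.
  The patient carries Stage 1; the provider now bears the burden.
Stage 2 (provider, a more-likely-than-not showing, weight is at least 51): (c) 51 (patient's 58 disregarded) ≥ 51 — meets; (d) 50 < 51 — fails.
  The provider does not carry Stage 2.
So the patient prevails.

patient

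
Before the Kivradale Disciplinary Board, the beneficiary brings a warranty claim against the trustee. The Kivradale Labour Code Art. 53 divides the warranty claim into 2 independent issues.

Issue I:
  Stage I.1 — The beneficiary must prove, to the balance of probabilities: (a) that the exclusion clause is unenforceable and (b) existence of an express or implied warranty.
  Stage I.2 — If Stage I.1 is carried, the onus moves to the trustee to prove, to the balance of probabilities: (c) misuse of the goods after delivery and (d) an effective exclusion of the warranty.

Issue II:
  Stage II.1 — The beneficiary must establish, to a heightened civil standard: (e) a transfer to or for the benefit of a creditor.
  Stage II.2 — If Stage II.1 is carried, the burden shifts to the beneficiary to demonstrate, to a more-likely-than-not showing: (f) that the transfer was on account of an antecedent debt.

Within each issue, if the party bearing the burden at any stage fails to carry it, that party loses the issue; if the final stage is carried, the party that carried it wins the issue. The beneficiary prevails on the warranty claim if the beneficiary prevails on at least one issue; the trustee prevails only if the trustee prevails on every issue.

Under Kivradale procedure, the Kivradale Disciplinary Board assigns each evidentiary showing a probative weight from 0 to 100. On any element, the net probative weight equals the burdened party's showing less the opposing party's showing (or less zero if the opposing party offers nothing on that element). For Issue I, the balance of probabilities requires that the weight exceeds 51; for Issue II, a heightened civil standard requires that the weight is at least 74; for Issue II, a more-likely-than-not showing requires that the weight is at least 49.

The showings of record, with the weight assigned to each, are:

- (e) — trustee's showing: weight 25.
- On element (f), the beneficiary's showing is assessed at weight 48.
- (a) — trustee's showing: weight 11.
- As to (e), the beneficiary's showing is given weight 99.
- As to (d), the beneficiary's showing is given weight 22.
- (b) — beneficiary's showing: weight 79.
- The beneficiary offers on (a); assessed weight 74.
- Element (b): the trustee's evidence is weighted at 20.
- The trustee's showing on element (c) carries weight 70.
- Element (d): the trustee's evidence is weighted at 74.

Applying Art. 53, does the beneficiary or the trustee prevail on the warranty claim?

— Issue I —
At Stage I.1 the beneficiary must meet the balance of probabilities (weight exceeds 51): on (a) the weight is 74 less the opposing 11 gives net 63, which does exceed 51, so (a) meets the standard; on (b) the weight is 79 less the opposing 20 gives net 59, which does exceed 51, so (b) meets the standard.
  The beneficiary carries Stage I.1; the trustee now bears the burden.
At Stage I.2 the trustee must meet the balance of probabilities (weight exceeds 51): on (c) the weight is 70, > 51, so (c) meets the standard; on (d) the weight is 74 less the opposing 22 gives net 52, > 51, so (d) meets the standard.
  The trustee carries the last stage.
Every stage carried; the trustee prevails on this issue.
— Issue II —
At Stage II.1 the beneficiary must meet a heightened civil standard (weight is at least 74): on (e) the weight is 99 less the opposing 25 gives net 74, ≥ 74, so (e) meets the standard.
  All elements met. The beneficiary retains the burden for Stage II.2.
At Stage II.2 the beneficiary must meet a more-likely-than-not showing (weight is at least 49): on (f) the weight is 48, which does not reach 49, so (f) does not meet the standard.
  Not every element is met, so the beneficiary fails to carry Stage II.2.
The analysis ends at Stage II.2; the trustee prevails on this issue.
Per-issue: Issue I → trustee; Issue II → trustee. The beneficiary must prevail on at least one issue; overall, the trustee prevails.

trustee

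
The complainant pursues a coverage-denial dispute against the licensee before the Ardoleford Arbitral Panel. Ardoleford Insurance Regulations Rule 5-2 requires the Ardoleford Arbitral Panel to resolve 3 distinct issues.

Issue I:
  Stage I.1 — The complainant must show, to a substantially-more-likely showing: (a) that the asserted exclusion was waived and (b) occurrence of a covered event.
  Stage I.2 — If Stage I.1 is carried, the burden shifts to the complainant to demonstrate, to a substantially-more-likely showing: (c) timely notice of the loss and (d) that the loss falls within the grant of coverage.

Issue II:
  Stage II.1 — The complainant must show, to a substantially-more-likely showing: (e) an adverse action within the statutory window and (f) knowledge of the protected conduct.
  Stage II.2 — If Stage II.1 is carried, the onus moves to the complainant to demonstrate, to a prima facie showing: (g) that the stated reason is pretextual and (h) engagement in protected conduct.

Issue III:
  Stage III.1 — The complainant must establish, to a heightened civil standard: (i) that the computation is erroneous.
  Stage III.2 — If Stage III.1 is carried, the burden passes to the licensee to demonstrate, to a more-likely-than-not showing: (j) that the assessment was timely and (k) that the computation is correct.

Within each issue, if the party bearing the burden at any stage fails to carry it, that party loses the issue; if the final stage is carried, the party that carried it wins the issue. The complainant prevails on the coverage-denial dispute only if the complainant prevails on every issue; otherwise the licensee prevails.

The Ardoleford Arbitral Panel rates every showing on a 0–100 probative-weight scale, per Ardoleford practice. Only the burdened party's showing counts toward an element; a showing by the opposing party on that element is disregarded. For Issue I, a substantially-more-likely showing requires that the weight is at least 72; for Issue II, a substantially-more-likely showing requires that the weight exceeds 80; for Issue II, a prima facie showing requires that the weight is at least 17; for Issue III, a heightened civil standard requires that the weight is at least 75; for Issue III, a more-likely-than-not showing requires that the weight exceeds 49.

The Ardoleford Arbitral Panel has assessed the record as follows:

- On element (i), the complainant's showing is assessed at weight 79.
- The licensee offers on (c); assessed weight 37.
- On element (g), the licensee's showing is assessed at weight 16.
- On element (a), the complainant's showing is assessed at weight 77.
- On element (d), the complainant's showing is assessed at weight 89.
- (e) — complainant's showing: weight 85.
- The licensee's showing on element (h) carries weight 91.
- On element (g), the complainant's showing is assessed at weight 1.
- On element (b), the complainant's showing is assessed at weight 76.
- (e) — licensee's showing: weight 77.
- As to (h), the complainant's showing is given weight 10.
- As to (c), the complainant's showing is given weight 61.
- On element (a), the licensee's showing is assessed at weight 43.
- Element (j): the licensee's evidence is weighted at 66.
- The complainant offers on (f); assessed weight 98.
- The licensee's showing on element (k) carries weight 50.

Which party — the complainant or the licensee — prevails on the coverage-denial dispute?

licensee

— Issue I —
Stage I.1 (complainant, a substantially-more-likely showing, weight is at least 72): (a) 77 (licensee's 43 disregarded) ≥ 72 — meets; (b) 76 ≥ 72 — meets.
  Stage I.1 carried; the burden remains with the complainant.
Stage I.2 (complainant, a substantially-more-likely showing, weight is at least 72): (c) 61 (licensee's 37 disregarded) < 72 — fails; (d) 89 ≥ 72 — meets.
  The complainant does not carry Stage I.2.
The licensee prevails on this issue.
— Issue II —
At Stage II.1 the complainant must meet a substantially-more-likely showing (weight exceeds 80): on (e) the weight is 85 (the licensee's 77 is given no effect), > 80, so (e) meets the standard; on (f) the weight is 98, which does exceed 80, so (f) meets the standard.
  Stage II.1 carried; the burden remains with the complainant.
At Stage II.2 the complainant must meet a prima facie showing (weight is at least 17): on (g) the weight is 1 (the licensee's 16 is given no effect), which does not reach 17, so (g) does not meet the standard; on (h) the weight is 10 (the licensee's 91 is given no effect), which does not reach 17, so (h) does not meet the standard.
  The complainant does not carry Stage II.2.
So the licensee prevails on this issue.
— Issue III —
Stage III.1 (complainant, a heightened civil standard, weight is at least 75): (i) 79 ≥ 75 — meets.
  The complainant carries Stage III.1; the licensee now bears the burden.
Stage III.2 (licensee, a more-likely-than-not showing, weight exceeds 49): (j) 66 > 49 — meets; (k) 50 > 49 — meets.
  All elements met at the final stage.
Every stage carried; the licensee prevails on this issue.
Per-issue: Issue I → licensee; Issue II → licensee; Issue III → licensee. The complainant must prevail on every issue; overall, the licensee prevails.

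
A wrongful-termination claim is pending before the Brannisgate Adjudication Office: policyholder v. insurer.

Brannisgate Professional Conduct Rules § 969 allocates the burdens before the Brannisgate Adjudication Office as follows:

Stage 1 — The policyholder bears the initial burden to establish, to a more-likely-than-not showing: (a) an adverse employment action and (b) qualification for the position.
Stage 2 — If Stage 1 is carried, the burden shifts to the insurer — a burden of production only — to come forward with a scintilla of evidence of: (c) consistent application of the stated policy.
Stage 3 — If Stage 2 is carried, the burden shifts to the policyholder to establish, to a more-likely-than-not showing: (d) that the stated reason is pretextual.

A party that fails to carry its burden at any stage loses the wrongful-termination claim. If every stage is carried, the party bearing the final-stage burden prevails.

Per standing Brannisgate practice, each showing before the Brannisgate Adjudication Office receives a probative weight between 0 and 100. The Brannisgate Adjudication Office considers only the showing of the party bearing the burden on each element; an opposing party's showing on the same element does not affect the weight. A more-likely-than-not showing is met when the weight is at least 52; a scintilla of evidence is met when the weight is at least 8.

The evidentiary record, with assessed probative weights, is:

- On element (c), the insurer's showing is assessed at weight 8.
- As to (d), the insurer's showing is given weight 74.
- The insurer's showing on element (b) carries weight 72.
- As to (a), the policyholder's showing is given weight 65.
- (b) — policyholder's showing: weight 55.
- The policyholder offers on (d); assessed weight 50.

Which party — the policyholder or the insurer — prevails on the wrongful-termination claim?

insurer

Stage 1 — burden on policyholder; standard: a more-likely-than-not showing (weight is at least 52).
    (a): 65 ≥ 52 [met]
    (b): 55 (insurer's 72 disregarded) ≥ 52 [met]
  The policyholder carries Stage 1; the insurer now bears the burden.
Stage 2 — burden on insurer; standard: a scintilla of evidence (weight is at least 8).
    (c): 8 ≥ 8 [met]
  All elements met. The burden passes to the policyholder.
Stage 3 — burden on policyholder; standard: a more-likely-than-not showing (weight is at least 52).
    (d): 50 (insurer's 74 disregarded) < 52 [not met]
  Not every element is met, so the policyholder fails to carry Stage 3.
The analysis ends at Stage 3; the insurer prevails.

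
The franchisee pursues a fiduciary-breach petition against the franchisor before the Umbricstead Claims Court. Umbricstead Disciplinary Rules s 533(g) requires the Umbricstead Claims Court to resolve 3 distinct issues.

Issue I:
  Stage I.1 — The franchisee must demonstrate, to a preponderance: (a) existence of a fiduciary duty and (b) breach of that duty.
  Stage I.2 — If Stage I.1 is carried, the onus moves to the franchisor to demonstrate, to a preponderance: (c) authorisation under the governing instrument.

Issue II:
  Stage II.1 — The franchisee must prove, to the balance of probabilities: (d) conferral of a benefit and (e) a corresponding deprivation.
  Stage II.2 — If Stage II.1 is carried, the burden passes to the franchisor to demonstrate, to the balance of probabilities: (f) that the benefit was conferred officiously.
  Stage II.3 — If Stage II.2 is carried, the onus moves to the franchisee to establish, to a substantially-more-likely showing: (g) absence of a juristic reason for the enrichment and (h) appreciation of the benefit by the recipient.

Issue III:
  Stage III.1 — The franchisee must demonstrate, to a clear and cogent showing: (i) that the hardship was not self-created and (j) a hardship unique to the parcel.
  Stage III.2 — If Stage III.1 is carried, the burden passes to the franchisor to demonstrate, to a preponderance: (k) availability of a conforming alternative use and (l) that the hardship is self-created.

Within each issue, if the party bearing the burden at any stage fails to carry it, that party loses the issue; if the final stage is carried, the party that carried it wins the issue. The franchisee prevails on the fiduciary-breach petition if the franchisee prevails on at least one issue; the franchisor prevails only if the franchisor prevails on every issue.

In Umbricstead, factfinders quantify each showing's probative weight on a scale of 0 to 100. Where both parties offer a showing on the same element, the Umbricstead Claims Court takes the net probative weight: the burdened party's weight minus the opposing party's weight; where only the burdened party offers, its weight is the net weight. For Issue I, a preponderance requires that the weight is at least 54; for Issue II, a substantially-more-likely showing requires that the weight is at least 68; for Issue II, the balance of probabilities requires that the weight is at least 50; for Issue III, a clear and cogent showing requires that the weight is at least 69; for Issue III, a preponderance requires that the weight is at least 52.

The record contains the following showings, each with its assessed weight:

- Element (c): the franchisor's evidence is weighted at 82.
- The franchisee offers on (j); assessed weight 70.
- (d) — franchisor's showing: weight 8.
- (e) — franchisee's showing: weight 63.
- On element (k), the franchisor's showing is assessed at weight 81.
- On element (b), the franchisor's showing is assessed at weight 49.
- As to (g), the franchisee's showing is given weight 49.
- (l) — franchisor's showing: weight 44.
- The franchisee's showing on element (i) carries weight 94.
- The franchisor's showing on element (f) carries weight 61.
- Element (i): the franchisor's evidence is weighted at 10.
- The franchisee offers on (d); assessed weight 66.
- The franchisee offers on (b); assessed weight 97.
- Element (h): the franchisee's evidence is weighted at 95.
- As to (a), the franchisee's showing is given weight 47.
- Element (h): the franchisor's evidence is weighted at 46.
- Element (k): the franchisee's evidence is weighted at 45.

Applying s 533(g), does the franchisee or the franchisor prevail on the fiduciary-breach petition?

franchisee

— Issue I —
Stage I.1 — burden on franchisee; standard: a preponderance (weight is at least 54).
    (a): 47 < 54 [not met]
    (b): 97 − 49 = 48 < 54 [not met]
  Stage I.1 not carried; the franchisee fails its burden.
The analysis ends at Stage I.1; the franchisor prevails on this issue.
— Issue II —
Stage II.1 (franchisee, the balance of probabilities, weight is at least 50): (d) net 66−8=58 ≥ 50 — meets; (e) 63 ≥ 50 — meets.
  All elements met. The burden passes to the franchisor.
Stage II.2 (franchisor, the balance of probabilities, weight is at least 50): (f) 61 ≥ 50 — meets.
  Stage II.2 is satisfied; the onus moves to the franchisee.
Stage II.3 (franchisee, a substantially-more-likely showing, weight is at least 68): (g) 49 < 68 — fails; (h) net 95−46=49 < 68 — fails.
  The franchisee does not carry Stage II.3.
The analysis ends at Stage II.3; the franchisor prevails on this issue.
— Issue III —
Stage III.1 — burden on franchisee; standard: a clear and cogent showing (weight is at least 69).
    (i): 94 − 10 = 84 ≥ 69 [met]
    (j): 70 ≥ 69 [met]
  Stage III.1 is satisfied; the onus moves to the franchisor.
Stage III.2 — burden on franchisor; standard: a preponderance (weight is at least 52).
    (k): 81 − 45 = 36 < 52 [not met]
    (l): 44 < 52 [not met]
  Stage III.2 not carried; the franchisor fails its burden.
The analysis ends at Stage III.2; the franchisee prevails on this issue.
Per-issue: Issue I → franchisor; Issue II → franchisor; Issue III → franchisee. The franchisee must prevail on at least one issue; overall, the franchisee prevails.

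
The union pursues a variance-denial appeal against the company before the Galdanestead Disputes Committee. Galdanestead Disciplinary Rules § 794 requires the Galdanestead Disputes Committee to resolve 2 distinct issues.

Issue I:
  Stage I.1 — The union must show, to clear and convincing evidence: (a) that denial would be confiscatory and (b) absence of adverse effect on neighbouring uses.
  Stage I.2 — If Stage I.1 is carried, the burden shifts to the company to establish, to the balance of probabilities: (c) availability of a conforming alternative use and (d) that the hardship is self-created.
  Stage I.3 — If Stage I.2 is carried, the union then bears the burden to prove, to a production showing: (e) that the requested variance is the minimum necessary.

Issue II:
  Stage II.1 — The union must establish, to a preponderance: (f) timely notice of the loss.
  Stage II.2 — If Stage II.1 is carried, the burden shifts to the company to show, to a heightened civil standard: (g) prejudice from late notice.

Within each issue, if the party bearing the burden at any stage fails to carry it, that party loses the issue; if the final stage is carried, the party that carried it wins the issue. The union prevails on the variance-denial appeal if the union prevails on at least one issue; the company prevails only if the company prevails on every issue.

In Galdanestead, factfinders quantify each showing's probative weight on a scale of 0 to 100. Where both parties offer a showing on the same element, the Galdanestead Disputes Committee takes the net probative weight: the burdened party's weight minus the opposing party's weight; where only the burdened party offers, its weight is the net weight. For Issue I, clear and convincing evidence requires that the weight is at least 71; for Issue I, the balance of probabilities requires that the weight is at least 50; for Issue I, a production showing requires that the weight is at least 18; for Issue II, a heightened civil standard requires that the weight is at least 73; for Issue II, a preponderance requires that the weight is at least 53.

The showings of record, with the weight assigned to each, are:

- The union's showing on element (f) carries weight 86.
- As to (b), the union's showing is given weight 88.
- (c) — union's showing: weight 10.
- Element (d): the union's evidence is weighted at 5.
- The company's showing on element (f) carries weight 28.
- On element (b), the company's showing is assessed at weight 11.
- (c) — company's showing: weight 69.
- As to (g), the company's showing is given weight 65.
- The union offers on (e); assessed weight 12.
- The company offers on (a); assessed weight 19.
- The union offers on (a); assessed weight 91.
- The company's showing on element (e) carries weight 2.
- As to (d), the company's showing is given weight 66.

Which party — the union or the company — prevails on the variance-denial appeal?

— Issue I —
At Stage I.1 the union must meet clear and convincing evidence (weight is at least 71): on (a) the weight is 91 less the opposing 19 gives net 72, ≥ 71, so (a) meets the standard; on (b) the weight is 88 less the opposing 11 gives net 77, ≥ 71, so (b) meets the standard.
  All elements met. The burden passes to the company.
At Stage I.2 the company must meet the balance of probabilities (weight is at least 50): on (c) the weight is 69 less the opposing 10 gives net 59, which does reach 50, so (c) meets the standard; on (d) the weight is 66 less the opposing 5 gives net 61, which does reach 50, so (d) meets the standard.
  All elements met. The burden passes to the union.
At Stage I.3 the union must meet a production showing (weight is at least 18): on (e) the weight is 12 less the opposing 2 gives net 10, < 18, so (e) does not meet the standard.
  Not every element is met, so the union fails to carry Stage I.3.
So the company prevails on this issue.
— Issue II —
Stage II.1 — burden on union; standard: a preponderance (weight is at least 53).
    (f): 86 − 28 = 58 ≥ 53 [met]
  All elements met. The burden passes to the company.
Stage II.2 — burden on company; standard: a heightened civil standard (weight is at least 73).
    (g): 65 < 73 [not met]
  Stage II.2 not carried; the company fails its burden.
So the union prevails on this issue.
Per-issue: Issue I → company; Issue II → union. The union must prevail on at least one issue; overall, the union prevails.

union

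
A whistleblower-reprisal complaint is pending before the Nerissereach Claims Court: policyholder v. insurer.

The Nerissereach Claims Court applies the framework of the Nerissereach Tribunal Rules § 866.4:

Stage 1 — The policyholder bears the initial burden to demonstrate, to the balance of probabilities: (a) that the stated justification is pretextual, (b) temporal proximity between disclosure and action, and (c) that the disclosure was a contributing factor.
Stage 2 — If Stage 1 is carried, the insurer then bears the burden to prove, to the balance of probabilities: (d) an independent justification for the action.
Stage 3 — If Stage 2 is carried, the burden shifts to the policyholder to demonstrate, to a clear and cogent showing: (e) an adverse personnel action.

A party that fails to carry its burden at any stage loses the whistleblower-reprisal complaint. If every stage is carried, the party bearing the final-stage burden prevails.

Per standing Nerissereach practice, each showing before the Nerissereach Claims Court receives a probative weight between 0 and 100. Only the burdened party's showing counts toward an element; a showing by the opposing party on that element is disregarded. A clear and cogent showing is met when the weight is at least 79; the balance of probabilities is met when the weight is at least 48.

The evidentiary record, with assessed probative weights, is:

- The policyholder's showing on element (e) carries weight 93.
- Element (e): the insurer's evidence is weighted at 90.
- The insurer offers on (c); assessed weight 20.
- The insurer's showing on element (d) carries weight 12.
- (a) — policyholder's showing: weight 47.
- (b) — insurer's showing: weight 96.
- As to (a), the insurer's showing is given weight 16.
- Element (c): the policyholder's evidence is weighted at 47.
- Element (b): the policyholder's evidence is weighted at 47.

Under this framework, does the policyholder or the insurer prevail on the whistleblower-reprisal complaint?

Stage 1 (policyholder, the balance of probabilities, weight is at least 48): (a) 47 (insurer's 16 disregarded) < 48 — fails; (b) 47 (insurer's 96 disregarded) < 48 — fails; (c) 47 (insurer's 20 disregarded) < 48 — fails.
  Not every element is met, so the policyholder fails to carry Stage 1.
So the insurer prevails.

insurer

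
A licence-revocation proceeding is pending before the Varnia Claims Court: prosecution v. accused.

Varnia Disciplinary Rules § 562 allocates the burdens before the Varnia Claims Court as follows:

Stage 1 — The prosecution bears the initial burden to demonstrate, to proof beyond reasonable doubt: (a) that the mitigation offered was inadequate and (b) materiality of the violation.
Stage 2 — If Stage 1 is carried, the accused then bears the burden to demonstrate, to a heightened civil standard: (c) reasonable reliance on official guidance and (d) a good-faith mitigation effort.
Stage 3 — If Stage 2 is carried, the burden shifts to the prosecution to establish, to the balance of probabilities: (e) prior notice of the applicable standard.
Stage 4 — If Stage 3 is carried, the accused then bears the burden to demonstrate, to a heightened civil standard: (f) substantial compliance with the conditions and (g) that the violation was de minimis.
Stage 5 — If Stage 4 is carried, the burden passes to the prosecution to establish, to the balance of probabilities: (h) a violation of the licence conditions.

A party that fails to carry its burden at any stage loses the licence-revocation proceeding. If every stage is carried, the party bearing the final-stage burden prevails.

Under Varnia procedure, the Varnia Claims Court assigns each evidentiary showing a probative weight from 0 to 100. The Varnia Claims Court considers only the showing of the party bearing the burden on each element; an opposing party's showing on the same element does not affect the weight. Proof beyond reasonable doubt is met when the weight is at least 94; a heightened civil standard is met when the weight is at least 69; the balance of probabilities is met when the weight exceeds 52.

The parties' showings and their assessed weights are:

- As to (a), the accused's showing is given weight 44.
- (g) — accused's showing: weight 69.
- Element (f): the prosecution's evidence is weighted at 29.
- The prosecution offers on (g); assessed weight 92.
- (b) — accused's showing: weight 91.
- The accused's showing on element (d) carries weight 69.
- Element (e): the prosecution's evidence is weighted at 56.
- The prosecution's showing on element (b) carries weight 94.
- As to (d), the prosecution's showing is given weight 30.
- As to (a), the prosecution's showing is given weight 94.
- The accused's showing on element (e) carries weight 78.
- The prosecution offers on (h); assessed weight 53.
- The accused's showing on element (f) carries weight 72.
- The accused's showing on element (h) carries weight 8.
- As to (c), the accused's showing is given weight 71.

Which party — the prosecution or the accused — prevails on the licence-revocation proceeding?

prosecution

Stage 1 — burden on prosecution; standard: proof beyond reasonable doubt (weight is at least 94).
    (a): 94 (accused's 44 disregarded) ≥ 94 [met]
    (b): 94 (accused's 91 disregarded) ≥ 94 [met]
  Stage 1 is satisfied; the onus moves to the accused.
Stage 2 — burden on accused; standard: a heightened civil standard (weight is at least 69).
    (c): 71 ≥ 69 [met]
    (d): 69 (prosecution's 30 disregarded) ≥ 69 [met]
  All elements met. The burden passes to the prosecution.
Stage 3 — burden on prosecution; standard: the balance of probabilities (weight exceeds 52).
    (e): 56 (accused's 78 disregarded) > 52 [met]
  Stage 3 is satisfied; the onus moves to the accused.
Stage 4 — burden on accused; standard: a heightened civil standard (weight is at least 69).
    (f): 72 (prosecution's 29 disregarded) ≥ 69 [met]
    (g): 69 (prosecution's 92 disregarded) ≥ 69 [met]
  All elements met. The burden passes to the prosecution.
Stage 5 — burden on prosecution; standard: the balance of probabilities (weight exceeds 52).
    (h): 53 (accused's 8 disregarded) > 52 [met]
  The prosecution carries the last stage.
Every stage carried; the prosecution prevails.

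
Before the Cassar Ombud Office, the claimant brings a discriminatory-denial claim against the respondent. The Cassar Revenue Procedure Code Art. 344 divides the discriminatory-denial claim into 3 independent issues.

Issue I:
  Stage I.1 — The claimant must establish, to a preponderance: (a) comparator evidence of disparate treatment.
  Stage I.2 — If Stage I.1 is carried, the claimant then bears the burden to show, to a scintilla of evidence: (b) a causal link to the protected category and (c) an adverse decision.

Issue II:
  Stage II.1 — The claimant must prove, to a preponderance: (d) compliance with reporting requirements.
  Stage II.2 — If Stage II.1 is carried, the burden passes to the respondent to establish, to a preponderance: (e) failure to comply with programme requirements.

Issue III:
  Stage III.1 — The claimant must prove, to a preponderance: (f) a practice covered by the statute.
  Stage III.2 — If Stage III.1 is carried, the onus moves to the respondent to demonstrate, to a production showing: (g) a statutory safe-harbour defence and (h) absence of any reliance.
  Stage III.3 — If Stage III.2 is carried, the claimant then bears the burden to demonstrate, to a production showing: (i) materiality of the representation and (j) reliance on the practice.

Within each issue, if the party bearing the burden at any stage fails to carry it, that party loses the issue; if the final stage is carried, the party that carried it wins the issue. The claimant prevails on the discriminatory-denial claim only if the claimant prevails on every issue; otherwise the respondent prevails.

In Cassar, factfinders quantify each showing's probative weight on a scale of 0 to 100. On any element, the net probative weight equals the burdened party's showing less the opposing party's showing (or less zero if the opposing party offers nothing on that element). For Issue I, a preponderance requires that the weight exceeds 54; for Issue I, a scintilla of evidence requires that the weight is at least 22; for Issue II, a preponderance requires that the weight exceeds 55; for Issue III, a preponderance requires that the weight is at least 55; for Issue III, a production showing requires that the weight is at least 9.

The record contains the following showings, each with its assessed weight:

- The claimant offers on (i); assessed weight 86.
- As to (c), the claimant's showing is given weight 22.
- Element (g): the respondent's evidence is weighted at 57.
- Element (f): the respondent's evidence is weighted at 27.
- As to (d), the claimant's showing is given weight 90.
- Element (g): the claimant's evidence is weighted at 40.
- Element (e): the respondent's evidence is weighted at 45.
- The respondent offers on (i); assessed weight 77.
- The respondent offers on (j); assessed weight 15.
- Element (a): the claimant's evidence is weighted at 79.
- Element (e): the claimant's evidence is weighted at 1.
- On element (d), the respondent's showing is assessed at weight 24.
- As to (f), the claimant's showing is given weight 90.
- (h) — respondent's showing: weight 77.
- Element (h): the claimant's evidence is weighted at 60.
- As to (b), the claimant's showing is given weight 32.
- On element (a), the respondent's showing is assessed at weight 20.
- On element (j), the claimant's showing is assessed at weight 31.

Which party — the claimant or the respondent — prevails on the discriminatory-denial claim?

— Issue I —
Stage I.1 (claimant, a preponderance, weight exceeds 54): (a) net 79−20=59 > 54 — meets.
  Stage I.1 carried; the burden remains with the claimant.
Stage I.2 (claimant, a scintilla of evidence, weight is at least 22): (b) 32 ≥ 22 — meets; (c) 22 ≥ 22 — meets.
  The claimant carries the last stage.
With every stage satisfied, the claimant prevails on this issue.
— Issue II —
Stage II.1 (claimant, a preponderance, weight exceeds 55): (d) net 90−24=66 > 55 — meets.
  Stage II.1 is satisfied; the onus moves to the respondent.
Stage II.2 (respondent, a preponderance, weight exceeds 55): (e) net 45−1=44 ≤ 55 — fails.
  Not every element is met, so the respondent fails to carry Stage II.2.
The claimant prevails on this issue.
— Issue III —
Stage III.1 (claimant, a preponderance, weight is at least 55): (f) net 90−27=63 ≥ 55 — meets.
  The claimant carries Stage III.1; the respondent now bears the burden.
Stage III.2 (respondent, a production showing, weight is at least 9): (g) net 57−40=17 ≥ 9 — meets; (h) net 77−60=17 ≥ 9 — meets.
  Stage III.2 carried; the burden shifts to the claimant.
Stage III.3 (claimant, a production showing, weight is at least 9): (i) net 86−77=9 ≥ 9 — meets; (j) net 31−15=16 ≥ 9 — meets.
  The claimant carries the last stage.
All stages carried — the claimant prevails on this issue.
Per-issue: Issue I → claimant; Issue II → claimant; Issue III → claimant. The claimant must prevail on every issue; overall, the claimant prevails.

claimant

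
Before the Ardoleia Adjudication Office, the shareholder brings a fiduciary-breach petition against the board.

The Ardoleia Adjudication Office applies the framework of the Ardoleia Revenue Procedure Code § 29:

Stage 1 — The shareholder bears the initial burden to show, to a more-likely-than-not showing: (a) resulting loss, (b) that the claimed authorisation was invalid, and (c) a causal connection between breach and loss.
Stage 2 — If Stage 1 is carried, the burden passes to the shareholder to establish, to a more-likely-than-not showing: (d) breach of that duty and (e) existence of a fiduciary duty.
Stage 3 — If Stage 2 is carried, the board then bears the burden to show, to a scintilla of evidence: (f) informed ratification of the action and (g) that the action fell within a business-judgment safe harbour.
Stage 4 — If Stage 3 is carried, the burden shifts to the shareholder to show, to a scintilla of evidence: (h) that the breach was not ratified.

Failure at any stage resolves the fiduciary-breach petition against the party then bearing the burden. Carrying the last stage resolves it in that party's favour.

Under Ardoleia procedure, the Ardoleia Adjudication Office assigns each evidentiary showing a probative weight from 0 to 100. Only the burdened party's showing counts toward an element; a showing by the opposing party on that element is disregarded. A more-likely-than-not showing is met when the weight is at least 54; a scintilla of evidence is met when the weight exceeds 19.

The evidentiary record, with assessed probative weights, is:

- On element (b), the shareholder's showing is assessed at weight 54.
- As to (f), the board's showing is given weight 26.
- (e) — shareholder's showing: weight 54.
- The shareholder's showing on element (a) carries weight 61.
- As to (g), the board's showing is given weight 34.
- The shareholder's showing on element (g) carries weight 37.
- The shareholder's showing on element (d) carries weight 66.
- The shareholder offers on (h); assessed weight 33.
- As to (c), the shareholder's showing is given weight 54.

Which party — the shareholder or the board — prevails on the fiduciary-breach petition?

Stage 1 — burden on shareholder; standard: a more-likely-than-not showing (weight is at least 54).
    (a): 61 ≥ 54 [met]
    (b): 54 ≥ 54 [met]
    (c): 54 ≥ 54 [met]
  Stage 1 carried; the burden remains with the shareholder.
Stage 2 — burden on shareholder; standard: a more-likely-than-not showing (weight is at least 54).
    (d): 66 ≥ 54 [met]
    (e): 54 ≥ 54 [met]
  Stage 2 carried; the burden shifts to the board.
Stage 3 — burden on board; standard: a scintilla of evidence (weight exceeds 19).
    (f): 26 > 19 [met]
    (g): 34 (shareholder's 37 disregarded) > 19 [met]
  The board carries Stage 3; the shareholder now bears the burden.
Stage 4 — burden on shareholder; standard: a scintilla of evidence (weight exceeds 19).
    (h): 33 > 19 [met]
  The shareholder carries the last stage.
With every stage satisfied, the shareholder prevails.

shareholder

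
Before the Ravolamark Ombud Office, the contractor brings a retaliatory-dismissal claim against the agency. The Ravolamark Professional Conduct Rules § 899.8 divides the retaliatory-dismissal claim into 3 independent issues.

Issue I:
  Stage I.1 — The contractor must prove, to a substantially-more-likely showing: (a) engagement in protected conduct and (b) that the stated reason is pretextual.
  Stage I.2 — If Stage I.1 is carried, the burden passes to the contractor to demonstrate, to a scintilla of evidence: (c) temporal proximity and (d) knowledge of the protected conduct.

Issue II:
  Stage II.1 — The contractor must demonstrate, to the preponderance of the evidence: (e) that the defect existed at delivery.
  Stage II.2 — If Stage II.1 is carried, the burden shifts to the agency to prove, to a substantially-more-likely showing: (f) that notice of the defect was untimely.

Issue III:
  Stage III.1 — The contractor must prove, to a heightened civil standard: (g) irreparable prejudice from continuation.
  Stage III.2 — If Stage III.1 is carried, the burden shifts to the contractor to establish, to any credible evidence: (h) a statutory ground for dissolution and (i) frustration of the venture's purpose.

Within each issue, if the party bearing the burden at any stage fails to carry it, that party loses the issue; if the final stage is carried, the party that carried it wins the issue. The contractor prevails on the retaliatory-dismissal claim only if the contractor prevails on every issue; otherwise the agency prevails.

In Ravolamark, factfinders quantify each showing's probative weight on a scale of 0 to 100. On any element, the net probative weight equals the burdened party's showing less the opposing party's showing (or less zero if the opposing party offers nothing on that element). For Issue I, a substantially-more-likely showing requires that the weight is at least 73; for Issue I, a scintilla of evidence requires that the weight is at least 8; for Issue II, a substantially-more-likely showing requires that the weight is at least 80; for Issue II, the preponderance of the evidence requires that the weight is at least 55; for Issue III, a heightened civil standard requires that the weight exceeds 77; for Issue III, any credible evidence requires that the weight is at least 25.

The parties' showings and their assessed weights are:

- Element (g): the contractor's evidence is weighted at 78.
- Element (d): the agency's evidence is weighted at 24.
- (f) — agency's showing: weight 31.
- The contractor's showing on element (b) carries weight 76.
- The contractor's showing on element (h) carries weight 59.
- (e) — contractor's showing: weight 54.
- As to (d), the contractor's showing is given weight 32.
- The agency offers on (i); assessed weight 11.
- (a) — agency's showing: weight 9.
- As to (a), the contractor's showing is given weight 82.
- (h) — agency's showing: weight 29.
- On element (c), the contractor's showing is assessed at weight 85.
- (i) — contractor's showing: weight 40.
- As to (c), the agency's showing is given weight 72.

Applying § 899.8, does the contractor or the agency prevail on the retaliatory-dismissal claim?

agency

— Issue I —
Stage I.1 (contractor, a substantially-more-likely showing, weight is at least 73): (a) net 82−9=73 ≥ 73 — meets; (b) 76 ≥ 73 — meets.
  All elements met. The contractor retains the burden for Stage I.2.
Stage I.2 (contractor, a scintilla of evidence, weight is at least 8): (c) net 85−72=13 ≥ 8 — meets; (d) net 32−24=8 ≥ 8 — meets.
  All elements met at the final stage.
Every stage carried; the contractor prevails on this issue.
— Issue II —
Stage II.1 (contractor, the preponderance of the evidence, weight is at least 55): (e) 54 < 55 — fails.
  The contractor does not carry Stage II.1.
The agency prevails on this issue.
— Issue III —
Stage III.1 — burden on contractor; standard: a heightened civil standard (weight exceeds 77).
    (g): 78 > 77 [met]
  Stage III.1 is satisfied; the contractor continues to bear the burden.
Stage III.2 — burden on contractor; standard: any credible evidence (weight is at least 25).
    (h): 59 − 29 = 30 ≥ 25 [met]
    (i): 40 − 11 = 29 ≥ 25 [met]
  All elements met at the final stage.
With every stage satisfied, the contractor prevails on this issue.
Per-issue: Issue I → contractor; Issue II → agency; Issue III → contractor. The contractor must prevail on every issue; overall, the agency prevails.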